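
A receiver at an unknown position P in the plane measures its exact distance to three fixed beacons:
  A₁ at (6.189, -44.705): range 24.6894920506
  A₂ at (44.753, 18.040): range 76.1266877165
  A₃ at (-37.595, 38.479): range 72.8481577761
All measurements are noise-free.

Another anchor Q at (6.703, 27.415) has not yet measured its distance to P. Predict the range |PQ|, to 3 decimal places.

eq1: (x − 6.189)² + (y + 44.705)² = 24.6894920506²
eq2: (x − 44.753)² + (y − 18.040)² = 76.1266877165²
eq3: (x + 37.595)² + (y − 38.479)² = 72.8481577761²
eq2−eq1, eq2−eq3 (x²,y² cancel):
  -77.128·x − 125.490·y = 4894.269702
  -164.696·x + 40.878·y = 1054.163348
det = -77.128·40.878 − -125.490·-164.696 = -23820.539424
x = (4894.269702·40.878 − -125.490·1054.163348) / -23820.539424 = -13.952451
y = (-77.128·1054.163348 − 4894.269702·-164.696) / -23820.539424 = -30.425891
|P − Q| = √((-13.952451 − 6.703)² + (-30.425891 − 27.415)²) = 61.418371

61.418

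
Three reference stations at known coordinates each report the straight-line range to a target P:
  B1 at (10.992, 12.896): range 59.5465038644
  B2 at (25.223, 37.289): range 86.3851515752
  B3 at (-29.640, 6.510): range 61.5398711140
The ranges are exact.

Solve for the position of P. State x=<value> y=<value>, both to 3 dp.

eq1: (x − 10.992)² + (y − 12.896)² = 59.5465038644²
eq2: (x − 25.223)² + (y − 37.289)² = 86.3851515752²
eq3: (x + 29.640)² + (y − 6.510)² = 61.5398711140²
eq3−eq2, eq3−eq1 (x²,y² cancel):
  109.726·x + 61.558·y = -2569.479126
  81.264·x + 12.772·y = -392.409206
det = 109.726·12.772 − 61.558·81.264 = -3601.028840
x = (-2569.479126·12.772 − 61.558·-392.409206) / -3601.028840 = 2.405274
y = (109.726·-392.409206 − -2569.479126·81.264) / -3601.028840 = -46.028140

x=2.405 y=-46.028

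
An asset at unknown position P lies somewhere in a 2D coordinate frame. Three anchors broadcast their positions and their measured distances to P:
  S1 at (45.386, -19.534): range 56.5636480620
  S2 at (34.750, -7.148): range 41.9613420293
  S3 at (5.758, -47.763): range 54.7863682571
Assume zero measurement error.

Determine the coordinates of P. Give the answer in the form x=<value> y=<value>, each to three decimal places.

x=-5.120 y=5.932

eq1: (x − 45.386)² + (y + 19.534)² = 56.5636480620²
eq2: (x − 34.750)² + (y + 7.148)² = 41.9613420293²
eq3: (x − 5.758)² + (y + 47.763)² = 54.7863682571²
eq3−eq2, eq3−eq1 (x²,y² cancel):
  57.984·x + 81.230·y = 184.989593
  79.256·x + 56.458·y = -70.892716
det = 57.984·56.458 − 81.230·79.256 = -3164.304208
x = (184.989593·56.458 − 81.230·-70.892716) / -3164.304208 = -5.120480
y = (57.984·-70.892716 − 184.989593·79.256) / -3164.304208 = 5.932482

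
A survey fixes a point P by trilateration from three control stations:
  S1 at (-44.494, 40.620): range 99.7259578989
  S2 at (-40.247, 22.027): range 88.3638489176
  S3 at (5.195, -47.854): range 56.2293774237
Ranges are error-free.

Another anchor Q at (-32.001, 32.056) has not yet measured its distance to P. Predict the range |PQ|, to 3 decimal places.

84.684

eq1: (x + 44.494)² + (y − 40.620)² = 99.7259578989²
eq2: (x + 40.247)² + (y − 22.027)² = 88.3638489176²
eq3: (x − 5.195)² + (y + 47.854)² = 56.2293774237²
eq3−eq2, eq3−eq1 (x²,y² cancel):
  -90.884·x + 139.762·y = -4858.410513
  -99.378·x + 176.948·y = -5470.816698
det = -90.884·176.948 − 139.762·-99.378 = -2192.473996
x = (-4858.410513·176.948 − 139.762·-5470.816698) / -2192.473996 = 43.363680
y = (-90.884·-5470.816698 − -4858.410513·-99.378) / -2192.473996 = -6.563629
|P − Q| = √((43.363680 − -32.001)² + (-6.563629 − 32.056)²) = 84.683591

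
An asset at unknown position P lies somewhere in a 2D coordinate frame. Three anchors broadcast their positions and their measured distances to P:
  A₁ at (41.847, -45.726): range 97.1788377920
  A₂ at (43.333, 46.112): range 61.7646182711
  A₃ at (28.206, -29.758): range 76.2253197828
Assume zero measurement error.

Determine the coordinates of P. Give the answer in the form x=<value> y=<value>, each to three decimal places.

eq1: (x − 41.847)² + (y + 45.726)² = 97.1788377920²
eq2: (x − 43.333)² + (y − 46.112)² = 61.7646182711²
eq3: (x − 28.206)² + (y + 29.758)² = 76.2253197828²
eq3−eq1, eq3−eq2 (x²,y² cancel):
  27.282·x − 31.936·y = -1472.505654
  30.254·x + 151.740·y = 4318.379739
det = 27.282·151.740 − -31.936·30.254 = 5105.962424
x = (-1472.505654·151.740 − -31.936·4318.379739) / 5105.962424 = -16.750267
y = (27.282·4318.379739 − -1472.505654·30.254) / 5105.962424 = 31.798750

x=-16.750 y=31.799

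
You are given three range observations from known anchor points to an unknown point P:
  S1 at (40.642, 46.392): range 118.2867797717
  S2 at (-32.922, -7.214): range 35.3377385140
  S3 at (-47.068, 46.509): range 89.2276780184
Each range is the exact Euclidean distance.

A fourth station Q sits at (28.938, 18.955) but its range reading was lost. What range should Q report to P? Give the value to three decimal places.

eq1: (x − 40.642)² + (y − 46.392)² = 118.2867797717²
eq2: (x + 32.922)² + (y + 7.214)² = 35.3377385140²
eq3: (x + 47.068)² + (y − 46.509)² = 89.2276780184²
eq2−eq3, eq2−eq1 (x²,y² cancel):
  -28.292·x + 107.446·y = -3470.238936
  147.128·x + 107.212·y = -10074.916557
det = -28.292·107.212 − 107.446·147.128 = -18841.556992
x = (-3470.238936·107.212 − 107.446·-10074.916557) / -18841.556992 = -37.706981
y = (-28.292·-10074.916557 − -3470.238936·147.128) / -18841.556992 = -42.226280
|P − Q| = √((-37.706981 − 28.938)² + (-42.226280 − 18.955)²) = 90.469345

90.469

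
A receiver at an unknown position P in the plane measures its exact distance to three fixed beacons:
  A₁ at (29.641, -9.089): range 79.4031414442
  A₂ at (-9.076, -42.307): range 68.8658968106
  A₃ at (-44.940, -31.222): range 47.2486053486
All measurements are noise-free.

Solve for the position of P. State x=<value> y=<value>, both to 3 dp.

eq1: (x − 29.641)² + (y + 9.089)² = 79.4031414442²
eq2: (x + 9.076)² + (y + 42.307)² = 68.8658968106²
eq3: (x + 44.940)² + (y + 31.222)² = 47.2486053486²
eq1−eq2, eq1−eq3 (x²,y² cancel):
  -77.434·x − 66.436·y = 2473.404351
  -149.162·x − 44.266·y = 6105.646246
det = -77.434·-44.266 − -66.436·-149.162 = -6482.033188
x = (2473.404351·-44.266 − -66.436·6105.646246) / -6482.033188 = -45.687362
y = (-77.434·6105.646246 − 2473.404351·-149.162) / -6482.033188 = 16.020694

x=-45.687 y=16.021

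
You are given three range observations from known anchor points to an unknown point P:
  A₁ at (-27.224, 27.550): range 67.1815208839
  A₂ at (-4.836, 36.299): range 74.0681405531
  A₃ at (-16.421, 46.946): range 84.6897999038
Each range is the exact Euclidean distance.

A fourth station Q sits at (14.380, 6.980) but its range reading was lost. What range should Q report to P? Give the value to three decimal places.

eq1: (x + 27.224)² + (y − 27.550)² = 67.1815208839²
eq2: (x + 4.836)² + (y − 36.299)² = 74.0681405531²
eq3: (x + 16.421)² + (y − 46.946)² = 84.6897999038²
eq3−eq2, eq3−eq1 (x²,y² cancel):
  23.170·x − 21.294·y = 553.700903
  -21.606·x − 38.792·y = 1685.577978
det = 23.170·-38.792 − -21.294·-21.606 = -1358.888804
x = (553.700903·-38.792 − -21.294·1685.577978) / -1358.888804 = -10.606852
y = (23.170·1685.577978 − 553.700903·-21.606) / -1358.888804 = -37.543987
|P − Q| = √((-10.606852 − 14.380)² + (-37.543987 − 6.980)²) = 51.056128

51.056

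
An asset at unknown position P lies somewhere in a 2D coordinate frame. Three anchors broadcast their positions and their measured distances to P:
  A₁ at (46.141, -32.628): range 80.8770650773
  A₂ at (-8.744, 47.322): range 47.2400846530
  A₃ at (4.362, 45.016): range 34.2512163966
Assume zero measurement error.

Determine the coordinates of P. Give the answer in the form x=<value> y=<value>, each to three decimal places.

eq1: (x − 46.141)² + (y + 32.628)² = 80.8770650773²
eq2: (x + 8.744)² + (y − 47.322)² = 47.2400846530²
eq3: (x − 4.362)² + (y − 45.016)² = 34.2512163966²
eq2−eq1, eq2−eq3 (x²,y² cancel):
  109.770·x − 159.900·y = -3431.725012
  26.212·x − 4.612·y = 788.117853
det = 109.770·-4.612 − -159.900·26.212 = 3685.039560
x = (-3431.725012·-4.612 − -159.900·788.117853) / 3685.039560 = 38.492710
y = (109.770·788.117853 − -3431.725012·26.212) / 3685.039560 = 47.886616

x=38.493 y=47.887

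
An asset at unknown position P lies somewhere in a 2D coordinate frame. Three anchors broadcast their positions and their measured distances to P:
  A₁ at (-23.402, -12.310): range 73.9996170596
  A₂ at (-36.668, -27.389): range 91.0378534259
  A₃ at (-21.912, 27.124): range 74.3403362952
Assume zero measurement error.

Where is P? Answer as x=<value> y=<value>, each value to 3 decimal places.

eq1: (x + 23.402)² + (y + 12.310)² = 73.9996170596²
eq2: (x + 36.668)² + (y + 27.389)² = 91.0378534259²
eq3: (x + 21.912)² + (y − 27.124)² = 74.3403362952²
eq1−eq3, eq1−eq2 (x²,y² cancel):
  2.980·x + 78.868·y = 466.115140
  -26.532·x − 30.158·y = -1416.437590
det = 2.980·-30.158 − 78.868·-26.532 = 2002.654936
x = (466.115140·-30.158 − 78.868·-1416.437590) / 2002.654936 = 48.762519
y = (2.980·-1416.437590 − 466.115140·-26.532) / 2002.654936 = 4.067592

x=48.763 y=4.068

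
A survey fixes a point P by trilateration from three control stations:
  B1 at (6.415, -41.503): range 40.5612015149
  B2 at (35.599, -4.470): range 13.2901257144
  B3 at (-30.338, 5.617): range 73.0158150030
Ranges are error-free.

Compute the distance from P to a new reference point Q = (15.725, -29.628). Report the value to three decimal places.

eq1: (x − 6.415)² + (y + 41.503)² = 40.5612015149²
eq2: (x − 35.599)² + (y + 4.470)² = 13.2901257144²
eq3: (x + 30.338)² + (y − 5.617)² = 73.0158150030²
eq1−eq2, eq1−eq3 (x²,y² cancel):
  58.368·x + 74.066·y = 992.202094
  -73.506·x + 94.240·y = -4497.804473
det = 58.368·94.240 − 74.066·-73.506 = 10944.895716
x = (992.202094·94.240 − 74.066·-4497.804473) / 10944.895716 = 38.980683
y = (58.368·-4497.804473 − 992.202094·-73.506) / 10944.895716 = -17.322691
|P − Q| = √((38.980683 − 15.725)² + (-17.322691 − -29.628)²) = 26.310595

26.311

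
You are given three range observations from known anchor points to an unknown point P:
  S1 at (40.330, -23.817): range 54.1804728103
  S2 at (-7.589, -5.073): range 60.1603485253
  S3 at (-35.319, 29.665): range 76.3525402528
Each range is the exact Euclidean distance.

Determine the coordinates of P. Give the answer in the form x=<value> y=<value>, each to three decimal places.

x=41.030 y=30.359

eq1: (x − 40.330)² + (y + 23.817)² = 54.1804728103²
eq2: (x + 7.589)² + (y + 5.073)² = 60.1603485253²
eq3: (x + 35.319)² + (y − 29.665)² = 76.3525402528²
eq3−eq2, eq3−eq1 (x²,y² cancel):
  55.460·x − 69.476·y = 166.327132
  151.298·x − 106.964·y = 2960.501172
det = 55.460·-106.964 − -69.476·151.298 = 4579.356408
x = (166.327132·-106.964 − -69.476·2960.501172) / 4579.356408 = 41.030387
y = (55.460·2960.501172 − 166.327132·151.298) / 4579.356408 = 30.358946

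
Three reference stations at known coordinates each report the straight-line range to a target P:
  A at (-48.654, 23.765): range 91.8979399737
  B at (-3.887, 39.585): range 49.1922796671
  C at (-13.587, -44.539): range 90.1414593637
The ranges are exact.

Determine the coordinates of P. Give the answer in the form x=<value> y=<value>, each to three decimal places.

x=43.229 y=25.443

eq1: (x + 48.654)² + (y − 23.765)² = 91.8979399737²
eq2: (x + 3.887)² + (y − 39.585)² = 49.1922796671²
eq3: (x + 13.587)² + (y + 44.539)² = 90.1414593637²
eq2−eq1, eq2−eq3 (x²,y² cancel):
  -89.534·x − 31.640·y = -4675.445046
  -19.400·x − 168.248·y = -5119.354221
det = -89.534·-168.248 − -31.640·-19.400 = 14450.100432
x = (-4675.445046·-168.248 − -31.640·-5119.354221) / 14450.100432 = 43.228621
y = (-89.534·-5119.354221 − -4675.445046·-19.400) / 14450.100432 = 25.442912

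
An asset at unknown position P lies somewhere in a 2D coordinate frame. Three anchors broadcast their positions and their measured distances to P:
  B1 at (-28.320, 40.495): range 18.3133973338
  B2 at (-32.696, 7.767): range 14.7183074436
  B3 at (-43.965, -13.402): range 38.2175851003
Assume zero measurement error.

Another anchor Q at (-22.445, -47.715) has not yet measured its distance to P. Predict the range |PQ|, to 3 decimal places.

eq1: (x + 28.320)² + (y − 40.495)² = 18.3133973338²
eq2: (x + 32.696)² + (y − 7.767)² = 14.7183074436²
eq3: (x + 43.965)² + (y + 13.402)² = 38.2175851003²
eq3−eq2, eq3−eq1 (x²,y² cancel):
  22.538·x + 42.338·y = 260.775113
  31.290·x + 107.794·y = 1454.535885
det = 22.538·107.794 − 42.338·31.290 = 1104.705152
x = (260.775113·107.794 − 42.338·1454.535885) / 1104.705152 = -30.299621
y = (22.538·1454.535885 − 260.775113·31.290) / 1104.705152 = 22.288913
|P − Q| = √((-30.299621 − -22.445)² + (22.288913 − -47.715)²) = 70.443189

70.443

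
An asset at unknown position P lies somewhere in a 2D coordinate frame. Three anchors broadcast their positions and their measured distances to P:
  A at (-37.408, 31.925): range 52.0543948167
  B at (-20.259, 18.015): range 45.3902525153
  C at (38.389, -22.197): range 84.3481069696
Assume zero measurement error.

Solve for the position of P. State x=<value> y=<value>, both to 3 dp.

x=-45.914 y=-19.430

eq1: (x + 37.408)² + (y − 31.925)² = 52.0543948167²
eq2: (x + 20.259)² + (y − 18.015)² = 45.3902525153²
eq3: (x − 38.389)² + (y + 22.197)² = 84.3481069696²
eq1−eq3, eq1−eq2 (x²,y² cancel):
  151.594·x − 108.244·y = -4857.085089
  34.298·x − 27.820·y = -1034.211787
det = 151.594·-27.820 − -108.244·34.298 = -504.792368
x = (-4857.085089·-27.820 − -108.244·-1034.211787) / -504.792368 = -45.913702
y = (151.594·-1034.211787 − -4857.085089·34.298) / -504.792368 = -19.429776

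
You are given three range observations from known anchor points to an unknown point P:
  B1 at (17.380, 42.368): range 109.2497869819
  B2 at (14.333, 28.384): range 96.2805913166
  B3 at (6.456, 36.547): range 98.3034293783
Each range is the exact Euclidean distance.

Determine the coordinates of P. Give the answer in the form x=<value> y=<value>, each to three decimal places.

x=-46.330 y=-46.382

eq1: (x − 17.380)² + (y − 42.368)² = 109.2497869819²
eq2: (x − 14.333)² + (y − 28.384)² = 96.2805913166²
eq3: (x − 6.456)² + (y − 36.547)² = 98.3034293783²
eq1−eq2, eq1−eq3 (x²,y² cancel):
  -6.094·x − 27.968·y = 1579.538212
  -21.848·x − 11.642·y = 1552.203049
det = -6.094·-11.642 − -27.968·-21.848 = -540.098516
x = (1579.538212·-11.642 − -27.968·1552.203049) / -540.098516 = -46.330494
y = (-6.094·1552.203049 − 1579.538212·-21.848) / -540.098516 = -46.381585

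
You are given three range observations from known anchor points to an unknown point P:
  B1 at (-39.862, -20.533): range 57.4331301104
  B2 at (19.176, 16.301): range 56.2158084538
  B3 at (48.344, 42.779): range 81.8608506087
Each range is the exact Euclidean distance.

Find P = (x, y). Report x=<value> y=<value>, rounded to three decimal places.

eq1: (x + 39.862)² + (y + 20.533)² = 57.4331301104²
eq2: (x − 19.176)² + (y − 16.301)² = 56.2158084538²
eq3: (x − 48.344)² + (y − 42.779)² = 81.8608506087²
eq1−eq2, eq1−eq3 (x²,y² cancel):
  118.076·x + 73.668·y = -1238.794242
  176.412·x + 126.624·y = -1246.032384
det = 118.076·126.624 − 73.668·176.412 = 1955.336208
x = (-1238.794242·126.624 − 73.668·-1246.032384) / 1955.336208 = -33.277330
y = (118.076·-1246.032384 − -1238.794242·176.412) / 1955.336208 = 36.521418

x=-33.277 y=36.521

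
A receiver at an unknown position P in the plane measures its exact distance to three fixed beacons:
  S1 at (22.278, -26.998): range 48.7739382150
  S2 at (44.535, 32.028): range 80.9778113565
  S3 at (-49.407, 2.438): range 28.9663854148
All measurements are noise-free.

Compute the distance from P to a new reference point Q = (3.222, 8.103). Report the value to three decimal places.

33.327

eq1: (x − 22.278)² + (y + 26.998)² = 48.7739382150²
eq2: (x − 44.535)² + (y − 32.028)² = 80.9778113565²
eq3: (x + 49.407)² + (y − 2.438)² = 28.9663854148²
eq2−eq1, eq2−eq3 (x²,y² cancel):
  -44.514·x − 118.052·y = 2394.551162
  -187.884·x − 59.180·y = 5156.190932
det = -44.514·-59.180 − -118.052·-187.884 = -19545.743448
x = (2394.551162·-59.180 − -118.052·5156.190932) / -19545.743448 = -23.892113
y = (-44.514·5156.190932 − 2394.551162·-187.884) / -19545.743448 = -11.274842
|P − Q| = √((-23.892113 − 3.222)² + (-11.274842 − 8.103)²) = 33.326804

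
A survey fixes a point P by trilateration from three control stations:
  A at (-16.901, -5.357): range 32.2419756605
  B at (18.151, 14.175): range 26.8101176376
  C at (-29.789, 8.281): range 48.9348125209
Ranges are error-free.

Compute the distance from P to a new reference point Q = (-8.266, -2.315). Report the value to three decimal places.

eq1: (x + 16.901)² + (y + 5.357)² = 32.2419756605²
eq2: (x − 18.151)² + (y − 14.175)² = 26.8101176376²
eq3: (x + 29.789)² + (y − 8.281)² = 48.9348125209²
eq2−eq3, eq2−eq1 (x²,y² cancel):
  -95.880·x − 11.788·y = -1250.263413
  -70.104·x − 39.064·y = -536.810763
det = -95.880·-39.064 − -11.788·-70.104 = 2919.070368
x = (-1250.263413·-39.064 − -11.788·-536.810763) / 2919.070368 = 14.563666
y = (-95.880·-536.810763 − -1250.263413·-70.104) / 2919.070368 = -12.394032
|P − Q| = √((14.563666 − -8.266)² + (-12.394032 − -2.315)²) = 24.955571

24.956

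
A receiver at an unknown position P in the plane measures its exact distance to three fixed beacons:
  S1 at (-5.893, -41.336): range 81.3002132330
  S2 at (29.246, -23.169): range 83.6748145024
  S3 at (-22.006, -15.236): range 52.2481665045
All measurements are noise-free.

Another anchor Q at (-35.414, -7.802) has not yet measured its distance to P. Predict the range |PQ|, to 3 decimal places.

44.686

eq1: (x + 5.893)² + (y + 41.336)² = 81.3002132330²
eq2: (x − 29.246)² + (y + 23.169)² = 83.6748145024²
eq3: (x + 22.006)² + (y + 15.236)² = 52.2481665045²
eq1−eq3, eq1−eq2 (x²,y² cancel):
  -32.226·x + 52.200·y = 2852.861156
  70.278·x + 36.334·y = -743.011178
det = -32.226·36.334 − 52.200·70.278 = -4839.411084
x = (2852.861156·36.334 − 52.200·-743.011178) / -4839.411084 = -29.433548
y = (-32.226·-743.011178 − 2852.861156·70.278) / -4839.411084 = 36.481525
|P − Q| = √((-29.433548 − -35.414)² + (36.481525 − -7.802)²) = 44.685528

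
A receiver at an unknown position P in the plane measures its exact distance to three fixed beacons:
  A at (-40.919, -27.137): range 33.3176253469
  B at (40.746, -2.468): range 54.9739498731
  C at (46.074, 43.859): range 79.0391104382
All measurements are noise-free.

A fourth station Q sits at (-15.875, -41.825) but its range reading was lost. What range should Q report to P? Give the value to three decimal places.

eq1: (x + 40.919)² + (y + 27.137)² = 33.3176253469²
eq2: (x − 40.746)² + (y + 2.468)² = 54.9739498731²
eq3: (x − 46.074)² + (y − 43.859)² = 79.0391104382²
eq1−eq3, eq1−eq2 (x²,y² cancel):
  173.986·x + 141.992·y = -3501.472793
  163.330·x + 49.338·y = -2656.524796
det = 173.986·49.338 − 141.992·163.330 = -14607.432092
x = (-3501.472793·49.338 − 141.992·-2656.524796) / -14607.432092 = -13.996273
y = (173.986·-2656.524796 − -3501.472793·163.330) / -14607.432092 = -7.509700
|P − Q| = √((-13.996273 − -15.875)² + (-7.509700 − -41.825)²) = 34.366691

34.367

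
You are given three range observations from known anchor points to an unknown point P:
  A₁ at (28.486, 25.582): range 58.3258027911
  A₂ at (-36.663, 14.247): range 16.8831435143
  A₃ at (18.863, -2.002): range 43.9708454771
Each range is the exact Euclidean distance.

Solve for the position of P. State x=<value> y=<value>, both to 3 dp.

eq1: (x − 28.486)² + (y − 25.582)² = 58.3258027911²
eq2: (x + 36.663)² + (y − 14.247)² = 16.8831435143²
eq3: (x − 18.863)² + (y + 2.002)² = 43.9708454771²
eq1−eq2, eq1−eq3 (x²,y² cancel):
  -130.298·x − 22.670·y = 3198.120394
  -19.246·x − 55.168·y = 362.393872
det = -130.298·-55.168 − -22.670·-19.246 = 6751.973244
x = (3198.120394·-55.168 − -22.670·362.393872) / 6751.973244 = -24.913967
y = (-130.298·362.393872 − 3198.120394·-19.246) / 6751.973244 = 2.122613

x=-24.914 y=2.123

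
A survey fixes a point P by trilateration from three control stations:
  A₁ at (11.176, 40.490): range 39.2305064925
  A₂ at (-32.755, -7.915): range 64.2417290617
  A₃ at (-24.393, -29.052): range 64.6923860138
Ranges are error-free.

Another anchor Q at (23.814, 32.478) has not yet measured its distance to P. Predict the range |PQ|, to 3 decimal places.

27.137

eq1: (x − 11.176)² + (y − 40.490)² = 39.2305064925²
eq2: (x + 32.755)² + (y + 7.915)² = 64.2417290617²
eq3: (x + 24.393)² + (y + 29.052)² = 64.6923860138²
eq2−eq1, eq2−eq3 (x²,y² cancel):
  87.862·x + 96.810·y = 3216.772939
  16.724·x − 42.274·y = 245.394848
det = 87.862·-42.274 − 96.810·16.724 = -5333.328628
x = (3216.772939·-42.274 − 96.810·245.394848) / -5333.328628 = 29.951752
y = (87.862·245.394848 − 3216.772939·16.724) / -5333.328628 = 6.044336
|P − Q| = √((29.951752 − 23.814)² + (6.044336 − 32.478)²) = 27.136886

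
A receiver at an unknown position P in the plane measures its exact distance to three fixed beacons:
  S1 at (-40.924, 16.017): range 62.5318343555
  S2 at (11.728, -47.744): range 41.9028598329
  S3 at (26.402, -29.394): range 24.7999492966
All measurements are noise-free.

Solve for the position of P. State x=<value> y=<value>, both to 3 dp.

eq1: (x + 40.924)² + (y − 16.017)² = 62.5318343555²
eq2: (x − 11.728)² + (y + 47.744)² = 41.9028598329²
eq3: (x − 26.402)² + (y + 29.394)² = 24.7999492966²
eq2−eq3, eq2−eq1 (x²,y² cancel):
  29.348·x + 36.700·y = 284.849497
  -105.304·x + 127.522·y = -2640.098101
det = 29.348·127.522 − 36.700·-105.304 = 7607.172456
x = (284.849497·127.522 − 36.700·-2640.098101) / 7607.172456 = 17.511918
y = (29.348·-2640.098101 − 284.849497·-105.304) / 7607.172456 = -6.242242

x=17.512 y=-6.242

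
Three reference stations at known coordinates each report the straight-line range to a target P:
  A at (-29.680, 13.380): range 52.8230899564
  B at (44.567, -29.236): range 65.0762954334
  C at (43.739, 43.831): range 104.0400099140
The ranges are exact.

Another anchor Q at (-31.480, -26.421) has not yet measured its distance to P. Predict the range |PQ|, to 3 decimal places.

16.786

eq1: (x + 29.680)² + (y − 13.380)² = 52.8230899564²
eq2: (x − 44.567)² + (y + 29.236)² = 65.0762954334²
eq3: (x − 43.739)² + (y − 43.831)² = 104.0400099140²
eq2−eq1, eq2−eq3 (x²,y² cancel):
  -148.494·x + 85.232·y = -336.388990
  -1.656·x + 146.134·y = -5596.103939
det = -148.494·146.134 − 85.232·-1.656 = -21558.878004
x = (-336.388990·146.134 − 85.232·-5596.103939) / -21558.878004 = -19.843763
y = (-148.494·-5596.103939 − -336.388990·-1.656) / -21558.878004 = -38.519203
|P − Q| = √((-19.843763 − -31.480)² + (-38.519203 − -26.421)²) = 16.785962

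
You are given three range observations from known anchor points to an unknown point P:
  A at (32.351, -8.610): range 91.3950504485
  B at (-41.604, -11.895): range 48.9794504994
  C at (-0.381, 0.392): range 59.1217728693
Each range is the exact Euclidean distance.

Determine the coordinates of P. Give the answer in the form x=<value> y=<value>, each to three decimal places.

x=-46.971 y=36.790

eq1: (x − 32.351)² + (y + 8.610)² = 91.3950504485²
eq2: (x + 41.604)² + (y + 11.895)² = 48.9794504994²
eq3: (x + 0.381)² + (y − 0.392)² = 59.1217728693²
eq2−eq3, eq2−eq1 (x²,y² cancel):
  82.446·x + 24.574·y = -2968.482472
  147.910·x + 6.570·y = -6705.733215
det = 82.446·6.570 − 24.574·147.910 = -3093.070120
x = (-2968.482472·6.570 − 24.574·-6705.733215) / -3093.070120 = -46.970729
y = (82.446·-6705.733215 − -2968.482472·147.910) / -3093.070120 = 36.789544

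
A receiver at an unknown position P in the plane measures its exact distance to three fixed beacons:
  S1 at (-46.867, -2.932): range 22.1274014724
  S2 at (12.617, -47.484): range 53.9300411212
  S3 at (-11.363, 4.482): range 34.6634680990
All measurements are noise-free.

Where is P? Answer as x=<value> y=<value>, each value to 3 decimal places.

x=-34.531 y=-21.302

eq1: (x + 46.867)² + (y + 2.932)² = 22.1274014724²
eq2: (x − 12.617)² + (y + 47.484)² = 53.9300411212²
eq3: (x + 11.363)² + (y − 4.482)² = 34.6634680990²
eq3−eq2, eq3−eq1 (x²,y² cancel):
  47.960·x − 103.932·y = 557.819537
  -71.008·x − 14.828·y = 2767.840345
det = 47.960·-14.828 − -103.932·-71.008 = -8091.154336
x = (557.819537·-14.828 − -103.932·2767.840345) / -8091.154336 = -34.531023
y = (47.960·2767.840345 − 557.819537·-71.008) / -8091.154336 = -21.301691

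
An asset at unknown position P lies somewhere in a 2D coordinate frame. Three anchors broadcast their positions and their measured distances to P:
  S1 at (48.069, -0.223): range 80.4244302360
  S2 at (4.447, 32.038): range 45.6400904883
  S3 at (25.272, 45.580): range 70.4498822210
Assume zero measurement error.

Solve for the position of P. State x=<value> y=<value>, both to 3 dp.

x=-32.197 y=4.830

eq1: (x − 48.069)² + (y + 0.223)² = 80.4244302360²
eq2: (x − 4.447)² + (y − 32.038)² = 45.6400904883²
eq3: (x − 25.272)² + (y − 45.580)² = 70.4498822210²
eq3−eq2, eq3−eq1 (x²,y² cancel):
  -41.650·x − 27.084·y = 1210.166914
  45.594·x − 91.606·y = -1910.434968
det = -41.650·-91.606 − -27.084·45.594 = 5050.257796
x = (1210.166914·-91.606 − -27.084·-1910.434968) / 5050.257796 = -32.196529
y = (-41.650·-1910.434968 − 1210.166914·45.594) / 5050.257796 = 4.830103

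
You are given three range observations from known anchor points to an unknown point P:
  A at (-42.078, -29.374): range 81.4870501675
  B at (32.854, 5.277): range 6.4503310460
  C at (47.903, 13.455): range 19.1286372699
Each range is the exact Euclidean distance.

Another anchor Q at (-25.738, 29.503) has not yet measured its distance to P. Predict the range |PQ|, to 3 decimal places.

eq1: (x + 42.078)² + (y + 29.374)² = 81.4870501675²
eq2: (x − 32.854)² + (y − 5.277)² = 6.4503310460²
eq3: (x − 47.903)² + (y − 13.455)² = 19.1286372699²
eq1−eq3, eq1−eq2 (x²,y² cancel):
  179.962·x + 85.658·y = 6116.579055
  149.864·x + 69.302·y = 5072.374659
det = 179.962·69.302 − 85.658·149.864 = -365.323988
x = (6116.579055·69.302 − 85.658·5072.374659) / -365.323988 = 29.010706
y = (179.962·5072.374659 − 6116.579055·149.864) / -365.323988 = 10.457334
|P − Q| = √((29.010706 − -25.738)² + (10.457334 − 29.503)²) = 57.966872

57.967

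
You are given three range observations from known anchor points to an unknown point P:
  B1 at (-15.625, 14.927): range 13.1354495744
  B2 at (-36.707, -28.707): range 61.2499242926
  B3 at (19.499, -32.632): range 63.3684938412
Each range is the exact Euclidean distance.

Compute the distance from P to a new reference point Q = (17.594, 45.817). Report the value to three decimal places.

32.343

eq1: (x + 15.625)² + (y − 14.927)² = 13.1354495744²
eq2: (x + 36.707)² + (y + 28.707)² = 61.2499242926²
eq3: (x − 19.499)² + (y + 32.632)² = 63.3684938412²
eq2−eq3, eq2−eq1 (x²,y² cancel):
  112.412·x − 7.850·y = -990.450059
  42.164·x + 87.268·y = 1874.473446
det = 112.412·87.268 − -7.850·42.164 = 10140.957816
x = (-990.450059·87.268 − -7.850·1874.473446) / 10140.957816 = -7.072308
y = (112.412·1874.473446 − -990.450059·42.164) / 10140.957816 = 24.896529
|P − Q| = √((-7.072308 − 17.594)² + (24.896529 − 45.817)²) = 32.343359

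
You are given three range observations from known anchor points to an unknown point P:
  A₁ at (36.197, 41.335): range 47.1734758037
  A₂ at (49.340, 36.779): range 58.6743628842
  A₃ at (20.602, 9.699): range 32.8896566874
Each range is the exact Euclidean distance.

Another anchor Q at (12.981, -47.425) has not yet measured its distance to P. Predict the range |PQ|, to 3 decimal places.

75.954

eq1: (x − 36.197)² + (y − 41.335)² = 47.1734758037²
eq2: (x − 49.340)² + (y − 36.779)² = 58.6743628842²
eq3: (x − 20.602)² + (y − 9.699)² = 32.8896566874²
eq1−eq3, eq1−eq2 (x²,y² cancel):
  -31.190·x − 63.272·y = -1356.684727
  26.286·x − 9.112·y = -449.018633
det = -31.190·-9.112 − -63.272·26.286 = 1947.371072
x = (-1356.684727·-9.112 − -63.272·-449.018633) / 1947.371072 = -8.240954
y = (-31.190·-449.018633 − -1356.684727·26.286) / 1947.371072 = 25.504490
|P − Q| = √((-8.240954 − 12.981)² + (25.504490 − -47.425)²) = 75.954472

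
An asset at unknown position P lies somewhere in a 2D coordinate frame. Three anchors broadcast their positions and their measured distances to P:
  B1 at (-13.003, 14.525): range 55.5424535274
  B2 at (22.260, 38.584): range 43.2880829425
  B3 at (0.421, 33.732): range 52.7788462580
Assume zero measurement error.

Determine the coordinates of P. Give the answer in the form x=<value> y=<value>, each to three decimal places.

eq1: (x + 13.003)² + (y − 14.525)² = 55.5424535274²
eq2: (x − 22.260)² + (y − 38.584)² = 43.2880829425²
eq3: (x − 0.421)² + (y − 33.732)² = 52.7788462580²
eq2−eq3, eq2−eq1 (x²,y² cancel):
  -43.678·x − 9.704·y = -1757.956078
  -70.526·x − 48.118·y = -2815.285041
det = -43.678·-48.118 − -9.704·-70.526 = 1417.313700
x = (-1757.956078·-48.118 − -9.704·-2815.285041) / 1417.313700 = 40.407289
y = (-43.678·-2815.285041 − -1757.956078·-70.526) / 1417.313700 = -0.716560

x=40.407 y=-0.717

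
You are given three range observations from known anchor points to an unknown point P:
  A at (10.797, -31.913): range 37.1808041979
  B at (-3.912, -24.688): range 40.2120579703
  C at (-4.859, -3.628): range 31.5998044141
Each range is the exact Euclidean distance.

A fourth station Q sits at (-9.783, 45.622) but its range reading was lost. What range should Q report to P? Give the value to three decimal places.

eq1: (x − 10.797)² + (y + 31.913)² = 37.1808041979²
eq2: (x + 3.912)² + (y + 24.688)² = 40.2120579703²
eq3: (x + 4.859)² + (y + 3.628)² = 31.5998044141²
eq2−eq3, eq2−eq1 (x²,y² cancel):
  -1.894·x + 42.120·y = 30.433144
  29.418·x − 14.450·y = 744.811095
det = -1.894·-14.450 − 42.120·29.418 = -1211.717860
x = (30.433144·-14.450 − 42.120·744.811095) / -1211.717860 = 26.252978
y = (-1.894·744.811095 − 30.433144·29.418) / -1211.717860 = 1.903046
|P − Q| = √((26.252978 − -9.783)² + (1.903046 − 45.622)²) = 56.656321

56.656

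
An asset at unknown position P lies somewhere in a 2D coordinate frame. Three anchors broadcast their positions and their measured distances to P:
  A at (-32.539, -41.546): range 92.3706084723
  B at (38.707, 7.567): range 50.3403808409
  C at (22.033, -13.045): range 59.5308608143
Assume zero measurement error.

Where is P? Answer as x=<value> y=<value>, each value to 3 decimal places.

eq1: (x + 32.539)² + (y + 41.546)² = 92.3706084723²
eq2: (x − 38.707)² + (y − 7.567)² = 50.3403808409²
eq3: (x − 22.033)² + (y + 13.045)² = 59.5308608143²
eq3−eq1, eq3−eq2 (x²,y² cancel):
  -109.144·x − 57.002·y = -2859.174397
  33.348·x + 41.224·y = 1909.635670
det = -109.144·41.224 − -57.002·33.348 = -2598.449560
x = (-2859.174397·41.224 − -57.002·1909.635670) / -2598.449560 = 3.468820
y = (-109.144·1909.635670 − -2859.174397·33.348) / -2598.449560 = 43.517307

x=3.469 y=43.517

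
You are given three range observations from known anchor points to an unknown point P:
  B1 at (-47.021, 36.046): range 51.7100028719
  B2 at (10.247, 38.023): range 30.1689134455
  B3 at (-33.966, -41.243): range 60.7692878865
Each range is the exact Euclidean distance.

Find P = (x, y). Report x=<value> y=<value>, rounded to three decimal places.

x=-2.071 y=10.483

eq1: (x + 47.021)² + (y − 36.046)² = 51.7100028719²
eq2: (x − 10.247)² + (y − 38.023)² = 30.1689134455²
eq3: (x + 33.966)² + (y + 41.243)² = 60.7692878865²
eq2−eq3, eq2−eq1 (x²,y² cancel):
  -88.426·x − 158.532·y = -1478.818345
  -114.536·x − 3.954·y = 195.777960
det = -88.426·-3.954 − -158.532·-114.536 = -17807.984748
x = (-1478.818345·-3.954 − -158.532·195.777960) / -17807.984748 = -2.071224
y = (-88.426·195.777960 − -1478.818345·-114.536) / -17807.984748 = 10.483488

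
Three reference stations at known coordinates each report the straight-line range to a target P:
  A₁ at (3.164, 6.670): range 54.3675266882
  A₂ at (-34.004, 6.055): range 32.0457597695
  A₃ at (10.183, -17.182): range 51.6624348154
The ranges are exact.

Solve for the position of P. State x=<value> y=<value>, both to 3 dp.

x=-40.845 y=-25.252

eq1: (x − 3.164)² + (y − 6.670)² = 54.3675266882²
eq2: (x + 34.004)² + (y − 6.055)² = 32.0457597695²
eq3: (x − 10.183)² + (y + 17.182)² = 51.6624348154²
eq1−eq2, eq1−eq3 (x²,y² cancel):
  -74.336·x − 1.230·y = 3067.332484
  14.038·x − 47.704·y = 631.235604
det = -74.336·-47.704 − -1.230·14.038 = 3563.391284
x = (3067.332484·-47.704 − -1.230·631.235604) / 3563.391284 = -40.845250
y = (-74.336·631.235604 − 3067.332484·14.038) / 3563.391284 = -25.251996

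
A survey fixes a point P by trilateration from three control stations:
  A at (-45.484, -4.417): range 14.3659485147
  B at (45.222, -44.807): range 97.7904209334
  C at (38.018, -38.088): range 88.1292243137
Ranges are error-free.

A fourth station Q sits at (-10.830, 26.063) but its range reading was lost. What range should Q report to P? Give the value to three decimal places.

eq1: (x + 45.484)² + (y + 4.417)² = 14.3659485147²
eq2: (x − 45.222)² + (y + 44.807)² = 97.7904209334²
eq3: (x − 38.018)² + (y + 38.088)² = 88.1292243137²
eq2−eq1, eq2−eq3 (x²,y² cancel):
  -181.412·x + 80.780·y = 7392.193562
  -14.408·x + 13.438·y = 639.573783
det = -181.412·13.438 − 80.780·-14.408 = -1273.936216
x = (7392.193562·13.438 − 80.780·639.573783) / -1273.936216 = -37.420654
y = (-181.412·639.573783 − 7392.193562·-14.408) / -1273.936216 = 7.472615
|P − Q| = √((-37.420654 − -10.830)² + (7.472615 − 26.063)²) = 32.444804

32.445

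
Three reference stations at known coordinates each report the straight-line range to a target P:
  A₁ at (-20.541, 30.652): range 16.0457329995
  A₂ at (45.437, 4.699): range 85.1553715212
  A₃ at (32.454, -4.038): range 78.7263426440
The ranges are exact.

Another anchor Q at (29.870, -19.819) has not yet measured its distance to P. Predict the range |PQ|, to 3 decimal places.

eq1: (x + 20.541)² + (y − 30.652)² = 16.0457329995²
eq2: (x − 45.437)² + (y − 4.699)² = 85.1553715212²
eq3: (x − 32.454)² + (y + 4.038)² = 78.7263426440²
eq2−eq1, eq2−eq3 (x²,y² cancel):
  -131.956·x + 51.906·y = 6268.847966
  -25.966·x − 17.474·y = 36.566263
det = -131.956·-17.474 − 51.906·-25.966 = 3653.590340
x = (6268.847966·-17.474 − 51.906·36.566263) / 3653.590340 = -30.501465
y = (-131.956·36.566263 − 6268.847966·-25.966) / 3653.590340 = 43.231932
|P − Q| = √((-30.501465 − 29.870)² + (43.231932 − -19.819)²) = 87.293378

87.293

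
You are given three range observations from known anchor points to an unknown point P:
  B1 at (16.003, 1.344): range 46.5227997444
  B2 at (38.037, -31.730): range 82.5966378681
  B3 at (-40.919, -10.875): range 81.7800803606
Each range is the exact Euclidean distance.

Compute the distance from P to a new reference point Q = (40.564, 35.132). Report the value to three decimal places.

eq1: (x − 16.003)² + (y − 1.344)² = 46.5227997444²
eq2: (x − 38.037)² + (y + 31.730)² = 82.5966378681²
eq3: (x + 40.919)² + (y + 10.875)² = 81.7800803606²
eq1−eq2, eq1−eq3 (x²,y² cancel):
  44.068·x − 66.148·y = -2462.129767
  -113.844·x − 24.438·y = -2988.882807
det = 44.068·-24.438 − -66.148·-113.844 = -8607.486696
x = (-2462.129767·-24.438 − -66.148·-2988.882807) / -8607.486696 = 15.979007
y = (44.068·-2988.882807 − -2462.129767·-113.844) / -8607.486696 = 47.866794
|P − Q| = √((15.979007 − 40.564)² + (47.866794 − 35.132)²) = 27.687485

27.687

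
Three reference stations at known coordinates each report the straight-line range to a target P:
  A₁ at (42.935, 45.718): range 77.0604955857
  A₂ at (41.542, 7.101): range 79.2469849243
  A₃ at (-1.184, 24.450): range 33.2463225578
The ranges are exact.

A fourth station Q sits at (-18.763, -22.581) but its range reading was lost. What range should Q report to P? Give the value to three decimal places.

57.952

eq1: (x − 42.935)² + (y − 45.718)² = 77.0604955857²
eq2: (x − 41.542)² + (y − 7.101)² = 79.2469849243²
eq3: (x + 1.184)² + (y − 24.450)² = 33.2463225578²
eq1−eq3, eq1−eq2 (x²,y² cancel):
  -88.238·x − 42.536·y = 1498.656623
  -2.786·x − 77.234·y = -2499.152424
det = -88.238·-77.234 − -42.536·-2.786 = 6696.468396
x = (1498.656623·-77.234 − -42.536·-2499.152424) / 6696.468396 = -33.159448
y = (-88.238·-2499.152424 − 1498.656623·-2.786) / 6696.468396 = 33.554324
|P − Q| = √((-33.159448 − -18.763)² + (33.554324 − -22.581)²) = 57.951983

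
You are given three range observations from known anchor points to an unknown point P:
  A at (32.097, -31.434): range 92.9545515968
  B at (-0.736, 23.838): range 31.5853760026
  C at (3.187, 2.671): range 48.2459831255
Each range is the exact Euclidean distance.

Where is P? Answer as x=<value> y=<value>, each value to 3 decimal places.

eq1: (x − 32.097)² + (y + 31.434)² = 92.9545515968²
eq2: (x + 0.736)² + (y − 23.838)² = 31.5853760026²
eq3: (x − 3.187)² + (y − 2.671)² = 48.2459831255²
eq1−eq3, eq1−eq2 (x²,y² cancel):
  -57.820·x + 68.210·y = 4311.851220
  -65.666·x + 110.544·y = 6193.390860
det = -57.820·110.544 − 68.210·-65.666 = -1912.576220
x = (4311.851220·110.544 − 68.210·6193.390860) / -1912.576220 = -28.337742
y = (-57.820·6193.390860 − 4311.851220·-65.666) / -1912.576220 = 39.193124

x=-28.338 y=39.193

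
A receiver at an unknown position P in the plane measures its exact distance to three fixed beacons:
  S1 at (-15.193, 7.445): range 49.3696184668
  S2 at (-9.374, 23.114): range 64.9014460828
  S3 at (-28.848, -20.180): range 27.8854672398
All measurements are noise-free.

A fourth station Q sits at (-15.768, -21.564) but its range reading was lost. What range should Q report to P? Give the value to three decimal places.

20.710

eq1: (x + 15.193)² + (y − 7.445)² = 49.3696184668²
eq2: (x + 9.374)² + (y − 23.114)² = 64.9014460828²
eq3: (x + 28.848)² + (y + 20.180)² = 27.8854672398²
eq2−eq1, eq2−eq3 (x²,y² cancel):
  -11.638·x − 31.338·y = 1438.964878
  -38.948·x − 86.588·y = 4051.909052
det = -11.638·-86.588 − -31.338·-38.948 = -212.841280
x = (1438.964878·-86.588 − -31.338·4051.909052) / -212.841280 = -11.189723
y = (-11.638·4051.909052 − 1438.964878·-38.948) / -212.841280 = -41.762042
|P − Q| = √((-11.189723 − -15.768)² + (-41.762042 − -21.564)²) = 20.710421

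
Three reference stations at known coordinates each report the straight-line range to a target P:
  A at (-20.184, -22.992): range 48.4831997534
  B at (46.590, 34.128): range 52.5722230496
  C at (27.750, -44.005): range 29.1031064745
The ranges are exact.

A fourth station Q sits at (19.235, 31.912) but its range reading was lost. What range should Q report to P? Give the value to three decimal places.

47.559

eq1: (x + 20.184)² + (y + 22.992)² = 48.4831997534²
eq2: (x − 46.590)² + (y − 34.128)² = 52.5722230496²
eq3: (x − 27.750)² + (y + 44.005)² = 29.1031064745²
eq2−eq1, eq2−eq3 (x²,y² cancel):
  -133.548·x − 114.240·y = -1986.104586
  -37.680·x − 156.266·y = 1288.001871
det = -133.548·-156.266 − -114.240·-37.680 = 16564.448568
x = (-1986.104586·-156.266 − -114.240·1288.001871) / 16564.448568 = 27.619510
y = (-133.548·1288.001871 − -1986.104586·-37.680) / 16564.448568 = -14.902186
|P − Q| = √((27.619510 − 19.235)² + (-14.902186 − 31.912)²) = 47.559100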